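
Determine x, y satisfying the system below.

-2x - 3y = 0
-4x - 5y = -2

Forward elimination on [A|b]:
R2 <- R2 - (2)*R1:  [  0   1  -2 ]
Row echelon form:
[ -2  -3  |   0 ]
[  0   1  |  -2 ]
Back-substitution:
y = (-2) / 1 = -2
x = (0 - (-3)*(-2)) / -2 = 3

(3, -2)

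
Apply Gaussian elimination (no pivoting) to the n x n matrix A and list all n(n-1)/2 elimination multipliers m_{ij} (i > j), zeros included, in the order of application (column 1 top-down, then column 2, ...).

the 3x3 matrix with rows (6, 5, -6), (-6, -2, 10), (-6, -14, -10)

multipliers: -1, -1, -3

Forward elimination:
R2 <- R2 - (-1)*R1:  [ 0  3  4 ]
R3 <- R3 - (-1)*R1:  [   0   -9  -16 ]
R3 <- R3 - (-3)*R2:  [  0   0  -4 ]
Multipliers (in order of application): m_{21} = -1, m_{31} = -1, m_{32} = -3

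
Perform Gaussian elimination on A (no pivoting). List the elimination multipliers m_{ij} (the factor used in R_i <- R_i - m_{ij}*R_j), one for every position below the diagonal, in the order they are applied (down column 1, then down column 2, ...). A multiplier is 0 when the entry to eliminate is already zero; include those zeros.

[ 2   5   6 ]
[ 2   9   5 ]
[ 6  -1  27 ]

Forward elimination:
R2 <- R2 - (1)*R1:  [  0   4  -1 ]
R3 <- R3 - (3)*R1:  [   0  -16    9 ]
R3 <- R3 - (-4)*R2:  [ 0  0  5 ]
Multipliers (in order of application): m_{21} = 1, m_{31} = 3, m_{32} = -4

multipliers: 1, 3, -4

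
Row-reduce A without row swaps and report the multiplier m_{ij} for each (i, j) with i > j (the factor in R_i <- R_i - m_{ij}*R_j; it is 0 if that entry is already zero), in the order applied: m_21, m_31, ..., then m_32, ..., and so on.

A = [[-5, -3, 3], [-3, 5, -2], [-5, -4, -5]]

Forward elimination:
R2 <- R2 - (3/5)*R1:  [     0   34/5  -19/5 ]
R3 <- R3 - (1)*R1:  [  0  -1  -8 ]
R3 <- R3 - (-5/34)*R2:  [       0        0  -291/34 ]
Multipliers (in order of application): m_{21} = 3/5, m_{31} = 1, m_{32} = -5/34

multipliers: 3/5, 1, -5/34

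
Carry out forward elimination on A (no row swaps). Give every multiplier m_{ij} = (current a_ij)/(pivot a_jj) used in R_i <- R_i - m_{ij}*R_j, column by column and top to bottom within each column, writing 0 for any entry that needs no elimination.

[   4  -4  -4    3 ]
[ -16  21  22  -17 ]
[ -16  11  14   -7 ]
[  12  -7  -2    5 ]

multipliers: -4, -4, 3, -1, 1, 1

Forward elimination:
R2 <- R2 - (-4)*R1:  [  0   5   6  -5 ]
R3 <- R3 - (-4)*R1:  [  0  -5  -2   5 ]
R4 <- R4 - (3)*R1:  [  0   5  10  -4 ]
R3 <- R3 - (-1)*R2:  [ 0  0  4  0 ]
R4 <- R4 - (1)*R2:  [ 0  0  4  1 ]
R4 <- R4 - (1)*R3:  [ 0  0  0  1 ]
Multipliers (in order of application): m_{21} = -4, m_{31} = -4, m_{41} = 3, m_{32} = -1, m_{42} = 1, m_{43} = 1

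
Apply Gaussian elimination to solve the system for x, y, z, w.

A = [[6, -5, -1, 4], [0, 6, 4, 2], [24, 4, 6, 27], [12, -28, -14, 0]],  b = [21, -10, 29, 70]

Forward elimination on [A|b]:
R3 <- R3 - (4)*R1:  [   0   24   10   11  -55 ]
R4 <- R4 - (2)*R1:  [   0  -18  -12   -8   28 ]
R3 <- R3 - (4)*R2:  [   0    0   -6    3  -15 ]
R4 <- R4 - (-3)*R2:  [  0   0   0  -2  -2 ]
Row echelon form:
[ 6  -5  -1   4  |   21 ]
[ 0   6   4   2  |  -10 ]
[ 0   0  -6   3  |  -15 ]
[ 0   0   0  -2  |   -2 ]
Back-substitution:
w = (-2) / -2 = 1
z = (-15 - (3)*(1)) / -6 = 3
y = (-10 - (4)*(3) - (2)*(1)) / 6 = -4
x = (21 - (-5)*(-4) - (-1)*(3) - (4)*(1)) / 6 = 0

(0, -4, 3, 1)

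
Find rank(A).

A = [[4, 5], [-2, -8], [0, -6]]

Row reduction:
R2 <- R2 - (-1/2)*R1:  [     0  -11/2 ]
R3 <- R3 - (12/11)*R2:  [ 0  0 ]
Row echelon form:
[ 4      5 ]
[ 0  -11/2 ]
[ 0      0 ]
Nonzero rows / pivot columns: 2

rank(A) = 2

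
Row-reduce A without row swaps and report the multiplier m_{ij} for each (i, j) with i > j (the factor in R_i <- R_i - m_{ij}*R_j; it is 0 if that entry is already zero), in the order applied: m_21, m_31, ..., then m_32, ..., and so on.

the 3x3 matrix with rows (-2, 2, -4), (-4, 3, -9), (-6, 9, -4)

Forward elimination:
R2 <- R2 - (2)*R1:  [  0  -1  -1 ]
R3 <- R3 - (3)*R1:  [ 0  3  8 ]
R3 <- R3 - (-3)*R2:  [ 0  0  5 ]
Multipliers (in order of application): m_{21} = 2, m_{31} = 3, m_{32} = -3

multipliers: 2, 3, -3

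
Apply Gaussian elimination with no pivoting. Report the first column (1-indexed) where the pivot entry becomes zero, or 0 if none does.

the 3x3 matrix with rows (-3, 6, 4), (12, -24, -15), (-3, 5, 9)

Naive forward elimination:
R2 <- R2 - (-4)*R1:  [ 0  0  1 ]
R3 <- R3 - (1)*R1:  [  0  -1   5 ]
Matrix at this point:
[ -3   6  4 ]
[  0   0  1 ]
[  0  -1  5 ]
Pivot entry (2,2) is zero but row 3 has -1 in column 2 -> naive elimination stops; a row interchange (e.g. R2 <-> R3) would be required here.

first zero-pivot column = 2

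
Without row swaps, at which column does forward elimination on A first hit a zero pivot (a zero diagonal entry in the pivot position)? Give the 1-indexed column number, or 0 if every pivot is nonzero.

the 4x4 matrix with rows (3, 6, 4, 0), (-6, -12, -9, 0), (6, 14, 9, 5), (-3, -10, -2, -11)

Naive forward elimination:
R2 <- R2 - (-2)*R1:  [  0   0  -1   0 ]
R3 <- R3 - (2)*R1:  [ 0  2  1  5 ]
R4 <- R4 - (-1)*R1:  [   0   -4    2  -11 ]
Matrix at this point:
[ 3   6   4    0 ]
[ 0   0  -1    0 ]
[ 0   2   1    5 ]
[ 0  -4   2  -11 ]
Pivot entry (2,2) is zero but row 3 has 2 in column 2 -> naive elimination stops; a row interchange (e.g. R2 <-> R3) would be required here.

first zero-pivot column = 2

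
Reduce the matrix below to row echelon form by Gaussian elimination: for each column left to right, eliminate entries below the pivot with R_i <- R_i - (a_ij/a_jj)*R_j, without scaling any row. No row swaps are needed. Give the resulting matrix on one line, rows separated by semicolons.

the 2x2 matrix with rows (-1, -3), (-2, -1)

Forward elimination:
R2 <- R2 - (2)*R1:  [ 0  5 ]
Row echelon form:
[ -1  -3 ]
[  0   5 ]

REF = [-1 -3; 0 5]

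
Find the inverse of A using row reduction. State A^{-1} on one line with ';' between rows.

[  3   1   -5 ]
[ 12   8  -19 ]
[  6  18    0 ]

Gauss-Jordan on [A | I]:
R1 <- (1/3)*R1:  [    1   1/3  -5/3  |   1/3     0     0 ]
R2 <- R2 - (12)*R1:  [  0   4   1  |  -4   1   0 ]
R3 <- R3 - (6)*R1:  [  0  16  10  |  -2   0   1 ]
R2 <- (1/4)*R2:  [   0    1  1/4  |   -1  1/4    0 ]
R1 <- R1 - (1/3)*R2:  [     1      0   -7/4  |    2/3  -1/12      0 ]
R3 <- R3 - (16)*R2:  [  0   0   6  |  14  -4   1 ]
R3 <- (1/6)*R3:  [    0     0     1  |   7/3  -2/3   1/6 ]
R1 <- R1 - (-7/4)*R3:  [    1     0     0  |  19/4  -5/4  7/24 ]
R2 <- R2 - (1/4)*R3:  [      0       1       0  |  -19/12    5/12   -1/24 ]
Right block of [I | A^{-1}] is the inverse:
[   19/4  -5/4   7/24 ]
[ -19/12  5/12  -1/24 ]
[    7/3  -2/3    1/6 ]

inverse = [19/4 -5/4 7/24; -19/12 5/12 -1/24; 7/3 -2/3 1/6]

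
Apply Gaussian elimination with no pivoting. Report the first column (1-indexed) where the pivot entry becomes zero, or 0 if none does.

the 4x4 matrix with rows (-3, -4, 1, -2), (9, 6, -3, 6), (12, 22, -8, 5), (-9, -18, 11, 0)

first zero-pivot column = 4

Naive forward elimination:
R2 <- R2 - (-3)*R1:  [  0  -6   0   0 ]
R3 <- R3 - (-4)*R1:  [  0   6  -4  -3 ]
R4 <- R4 - (3)*R1:  [  0  -6   8   6 ]
R3 <- R3 - (-1)*R2:  [  0   0  -4  -3 ]
R4 <- R4 - (1)*R2:  [ 0  0  8  6 ]
R4 <- R4 - (-2)*R3:  [ 0  0  0  0 ]
Matrix at this point:
[ -3  -4   1  -2 ]
[  0  -6   0   0 ]
[  0   0  -4  -3 ]
[  0   0   0   0 ]
Pivot entry (4,4) in the last row is zero and there are no rows below to swap with -> zero pivot in column 4 (A is singular).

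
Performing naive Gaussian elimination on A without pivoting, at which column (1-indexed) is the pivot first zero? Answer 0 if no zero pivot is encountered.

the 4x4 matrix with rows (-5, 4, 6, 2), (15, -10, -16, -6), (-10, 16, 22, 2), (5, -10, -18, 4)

first zero-pivot column = 4

Naive forward elimination:
R2 <- R2 - (-3)*R1:  [ 0  2  2  0 ]
R3 <- R3 - (2)*R1:  [  0   8  10  -2 ]
R4 <- R4 - (-1)*R1:  [   0   -6  -12    6 ]
R3 <- R3 - (4)*R2:  [  0   0   2  -2 ]
R4 <- R4 - (-3)*R2:  [  0   0  -6   6 ]
R4 <- R4 - (-3)*R3:  [ 0  0  0  0 ]
Matrix at this point:
[ -5  4  6   2 ]
[  0  2  2   0 ]
[  0  0  2  -2 ]
[  0  0  0   0 ]
Pivot entry (4,4) in the last row is zero and there are no rows below to swap with -> zero pivot in column 4 (A is singular).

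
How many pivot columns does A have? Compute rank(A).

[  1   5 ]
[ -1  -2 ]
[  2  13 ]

Row reduction:
R2 <- R2 - (-1)*R1:  [ 0  3 ]
R3 <- R3 - (2)*R1:  [ 0  3 ]
R3 <- R3 - (1)*R2:  [ 0  0 ]
Row echelon form:
[ 1  5 ]
[ 0  3 ]
[ 0  0 ]
Nonzero rows / pivot columns: 2

rank(A) = 2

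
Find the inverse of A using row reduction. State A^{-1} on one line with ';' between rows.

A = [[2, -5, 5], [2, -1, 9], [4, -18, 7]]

Gauss-Jordan on [A | I]:
R1 <- (1/2)*R1:  [    1  -5/2   5/2  |   1/2     0     0 ]
R2 <- R2 - (2)*R1:  [  0   4   4  |  -1   1   0 ]
R3 <- R3 - (4)*R1:  [  0  -8  -3  |  -2   0   1 ]
R2 <- (1/4)*R2:  [    0     1     1  |  -1/4   1/4     0 ]
R1 <- R1 - (-5/2)*R2:  [    1     0     5  |  -1/8   5/8     0 ]
R3 <- R3 - (-8)*R2:  [  0   0   5  |  -4   2   1 ]
R3 <- (1/5)*R3:  [    0     0     1  |  -4/5   2/5   1/5 ]
R1 <- R1 - (5)*R3:  [     1      0      0  |   31/8  -11/8     -1 ]
R2 <- R2 - (1)*R3:  [     0      1      0  |  11/20  -3/20   -1/5 ]
Right block of [I | A^{-1}] is the inverse:
[  31/8  -11/8    -1 ]
[ 11/20  -3/20  -1/5 ]
[  -4/5    2/5   1/5 ]

inverse = [31/8 -11/8 -1; 11/20 -3/20 -1/5; -4/5 2/5 1/5]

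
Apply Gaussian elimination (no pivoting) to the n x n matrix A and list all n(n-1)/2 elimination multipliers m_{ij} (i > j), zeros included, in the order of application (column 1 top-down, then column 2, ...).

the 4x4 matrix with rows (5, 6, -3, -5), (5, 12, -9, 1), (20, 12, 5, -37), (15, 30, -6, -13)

multipliers: 1, 4, 3, -2, 2, 3

Forward elimination:
R2 <- R2 - (1)*R1:  [  0   6  -6   6 ]
R3 <- R3 - (4)*R1:  [   0  -12   17  -17 ]
R4 <- R4 - (3)*R1:  [  0  12   3   2 ]
R3 <- R3 - (-2)*R2:  [  0   0   5  -5 ]
R4 <- R4 - (2)*R2:  [   0    0   15  -10 ]
R4 <- R4 - (3)*R3:  [ 0  0  0  5 ]
Multipliers (in order of application): m_{21} = 1, m_{31} = 4, m_{41} = 3, m_{32} = -2, m_{42} = 2, m_{43} = 3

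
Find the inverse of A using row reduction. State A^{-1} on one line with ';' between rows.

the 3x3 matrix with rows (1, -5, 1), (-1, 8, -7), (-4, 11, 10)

inverse = [-157/12 -61/12 -9/4; -19/6 -7/6 -1/2; -7/4 -3/4 -1/4]

Gauss-Jordan on [A | I]:
R2 <- R2 - (-1)*R1:  [  0   3  -6  |   1   1   0 ]
R3 <- R3 - (-4)*R1:  [  0  -9  14  |   4   0   1 ]
R2 <- (1/3)*R2:  [   0    1   -2  |  1/3  1/3    0 ]
R1 <- R1 - (-5)*R2:  [   1    0   -9  |  8/3  5/3    0 ]
R3 <- R3 - (-9)*R2:  [  0   0  -4  |   7   3   1 ]
R3 <- (1/-4)*R3:  [    0     0     1  |  -7/4  -3/4  -1/4 ]
R1 <- R1 - (-9)*R3:  [       1        0        0  |  -157/12   -61/12     -9/4 ]
R2 <- R2 - (-2)*R3:  [     0      1      0  |  -19/6   -7/6   -1/2 ]
Right block of [I | A^{-1}] is the inverse:
[ -157/12  -61/12  -9/4 ]
[   -19/6    -7/6  -1/2 ]
[    -7/4    -3/4  -1/4 ]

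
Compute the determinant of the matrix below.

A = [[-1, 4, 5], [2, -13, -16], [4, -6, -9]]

Forward elimination:
R2 <- R2 - (-2)*R1:  [  0  -5  -6 ]
R3 <- R3 - (-4)*R1:  [  0  10  11 ]
R3 <- R3 - (-2)*R2:  [  0   0  -1 ]
Upper-triangular form:
[ -1   4   5 ]
[  0  -5  -6 ]
[  0   0  -1 ]
det(A) = (-1)^0 * (-1) * (-5) * (-1) = -5  (0 row swaps -> sign +1)

det(A) = -5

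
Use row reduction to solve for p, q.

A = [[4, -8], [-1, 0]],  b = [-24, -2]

(2, 4)

Forward elimination on [A|b]:
R2 <- R2 - (-1/4)*R1:  [  0  -2  -8 ]
Row echelon form:
[ 4  -8  |  -24 ]
[ 0  -2  |   -8 ]
Back-substitution:
q = (-8) / -2 = 4
p = (-24 - (-8)*(4)) / 4 = 2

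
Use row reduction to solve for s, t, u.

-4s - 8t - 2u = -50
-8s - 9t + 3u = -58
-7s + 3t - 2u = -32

Forward elimination on [A|b]:
R2 <- R2 - (2)*R1:  [  0   7   7  42 ]
R3 <- R3 - (7/4)*R1:  [     0     17    3/2  111/2 ]
R3 <- R3 - (17/7)*R2:  [     0      0  -31/2  -93/2 ]
Row echelon form:
[ -4  -8     -2  |    -50 ]
[  0   7      7  |     42 ]
[  0   0  -31/2  |  -93/2 ]
Back-substitution:
u = (-93/2) / (-31/2) = 3
t = (42 - (7)*(3)) / 7 = 3
s = (-50 - (-8)*(3) - (-2)*(3)) / -4 = 5

(5, 3, 3)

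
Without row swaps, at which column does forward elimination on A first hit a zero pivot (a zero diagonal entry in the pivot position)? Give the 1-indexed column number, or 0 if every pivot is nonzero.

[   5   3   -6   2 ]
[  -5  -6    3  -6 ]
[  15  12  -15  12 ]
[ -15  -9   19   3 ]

Naive forward elimination:
R2 <- R2 - (-1)*R1:  [  0  -3  -3  -4 ]
R3 <- R3 - (3)*R1:  [ 0  3  3  6 ]
R4 <- R4 - (-3)*R1:  [ 0  0  1  9 ]
R3 <- R3 - (-1)*R2:  [ 0  0  0  2 ]
Matrix at this point:
[ 5   3  -6   2 ]
[ 0  -3  -3  -4 ]
[ 0   0   0   2 ]
[ 0   0   1   9 ]
Pivot entry (3,3) is zero but row 4 has 1 in column 3 -> naive elimination stops; a row interchange (e.g. R3 <-> R4) would be required here.

first zero-pivot column = 3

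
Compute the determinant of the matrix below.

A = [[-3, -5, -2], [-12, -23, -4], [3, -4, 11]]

det(A) = -27

Forward elimination:
R2 <- R2 - (4)*R1:  [  0  -3   4 ]
R3 <- R3 - (-1)*R1:  [  0  -9   9 ]
R3 <- R3 - (3)*R2:  [  0   0  -3 ]
Upper-triangular form:
[ -3  -5  -2 ]
[  0  -3   4 ]
[  0   0  -3 ]
det(A) = (-1)^0 * (-3) * (-3) * (-3) = -27  (0 row swaps -> sign +1)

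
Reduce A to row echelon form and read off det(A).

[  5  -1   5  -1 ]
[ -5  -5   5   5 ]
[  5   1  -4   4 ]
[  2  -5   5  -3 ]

det(A) = -1850

Forward elimination:
R2 <- R2 - (-1)*R1:  [  0  -6  10   4 ]
R3 <- R3 - (1)*R1:  [  0   2  -9   5 ]
R4 <- R4 - (2/5)*R1:  [     0  -23/5      3  -13/5 ]
R3 <- R3 - (-1/3)*R2:  [     0      0  -17/3   19/3 ]
R4 <- R4 - (23/30)*R2:  [     0      0  -14/3  -17/3 ]
R4 <- R4 - (14/17)*R3:  [       0        0        0  -185/17 ]
Upper-triangular form:
[ 5  -1      5       -1 ]
[ 0  -6     10        4 ]
[ 0   0  -17/3     19/3 ]
[ 0   0      0  -185/17 ]
det(A) = (-1)^0 * (5) * (-6) * (-17/3) * (-185/17) = -1850  (0 row swaps -> sign +1)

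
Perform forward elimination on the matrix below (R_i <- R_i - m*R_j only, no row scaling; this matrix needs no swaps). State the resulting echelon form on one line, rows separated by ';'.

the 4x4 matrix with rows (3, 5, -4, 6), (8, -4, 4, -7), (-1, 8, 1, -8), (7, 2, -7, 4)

Forward elimination:
R2 <- R2 - (8/3)*R1:  [     0  -52/3   44/3    -23 ]
R3 <- R3 - (-1/3)*R1:  [    0  29/3  -1/3    -6 ]
R4 <- R4 - (7/3)*R1:  [     0  -29/3    7/3    -10 ]
R3 <- R3 - (-29/52)*R2:  [       0        0   102/13  -979/52 ]
R4 <- R4 - (29/52)*R2:  [      0       0  -76/13  147/52 ]
R4 <- R4 - (-38/51)*R3:  [         0          0          0  -2285/204 ]
Row echelon form:
[ 3      5      -4          6 ]
[ 0  -52/3    44/3        -23 ]
[ 0      0  102/13    -979/52 ]
[ 0      0       0  -2285/204 ]

REF = [3 5 -4 6; 0 -52/3 44/3 -23; 0 0 102/13 -979/52; 0 0 0 -2285/204]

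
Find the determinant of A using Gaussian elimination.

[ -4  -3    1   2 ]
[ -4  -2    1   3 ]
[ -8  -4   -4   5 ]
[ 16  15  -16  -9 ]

Forward elimination:
R2 <- R2 - (1)*R1:  [ 0  1  0  1 ]
R3 <- R3 - (2)*R1:  [  0   2  -6   1 ]
R4 <- R4 - (-4)*R1:  [   0    3  -12   -1 ]
R3 <- R3 - (2)*R2:  [  0   0  -6  -1 ]
R4 <- R4 - (3)*R2:  [   0    0  -12   -4 ]
R4 <- R4 - (2)*R3:  [  0   0   0  -2 ]
Upper-triangular form:
[ -4  -3   1   2 ]
[  0   1   0   1 ]
[  0   0  -6  -1 ]
[  0   0   0  -2 ]
det(A) = (-1)^0 * (-4) * (1) * (-6) * (-2) = -48  (0 row swaps -> sign +1)

det(A) = -48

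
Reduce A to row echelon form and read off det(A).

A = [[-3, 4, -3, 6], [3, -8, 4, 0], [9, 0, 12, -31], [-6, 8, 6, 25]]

Forward elimination:
R2 <- R2 - (-1)*R1:  [  0  -4   1   6 ]
R3 <- R3 - (-3)*R1:  [   0   12    3  -13 ]
R4 <- R4 - (2)*R1:  [  0   0  12  13 ]
R3 <- R3 - (-3)*R2:  [ 0  0  6  5 ]
R4 <- R4 - (2)*R3:  [ 0  0  0  3 ]
Upper-triangular form:
[ -3   4  -3  6 ]
[  0  -4   1  6 ]
[  0   0   6  5 ]
[  0   0   0  3 ]
det(A) = (-1)^0 * (-3) * (-4) * (6) * (3) = 216  (0 row swaps -> sign +1)

det(A) = 216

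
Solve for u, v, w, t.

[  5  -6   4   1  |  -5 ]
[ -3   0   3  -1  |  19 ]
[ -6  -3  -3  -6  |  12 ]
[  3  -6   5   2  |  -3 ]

(-1, 2, 4, -4)

Forward elimination on [A|b]:
R2 <- R2 - (-3/5)*R1:  [     0  -18/5   27/5   -2/5     16 ]
R3 <- R3 - (-6/5)*R1:  [     0  -51/5    9/5  -24/5      6 ]
R4 <- R4 - (3/5)*R1:  [     0  -12/5   13/5    7/5      0 ]
R3 <- R3 - (17/6)*R2:  [      0       0   -27/2   -11/3  -118/3 ]
R4 <- R4 - (2/3)*R2:  [     0      0     -1    5/3  -32/3 ]
R4 <- R4 - (2/27)*R3:  [       0        0        0   157/81  -628/81 ]
Row echelon form:
[ 5     -6      4       1  |       -5 ]
[ 0  -18/5   27/5    -2/5  |       16 ]
[ 0      0  -27/2   -11/3  |   -118/3 ]
[ 0      0      0  157/81  |  -628/81 ]
Back-substitution:
t = (-628/81) / (157/81) = -4
w = (-118/3 - (-11/3)*(-4)) / (-27/2) = 4
v = (16 - (27/5)*(4) - (-2/5)*(-4)) / (-18/5) = 2
u = (-5 - (-6)*(2) - (4)*(4) - (1)*(-4)) / 5 = -1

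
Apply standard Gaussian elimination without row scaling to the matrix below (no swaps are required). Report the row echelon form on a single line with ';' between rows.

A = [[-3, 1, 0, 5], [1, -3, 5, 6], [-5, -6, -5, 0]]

REF = [-3 1 0 5; 0 -8/3 5 23/3; 0 0 -155/8 -243/8]

Forward elimination:
R2 <- R2 - (-1/3)*R1:  [    0  -8/3     5  23/3 ]
R3 <- R3 - (5/3)*R1:  [     0  -23/3     -5  -25/3 ]
R3 <- R3 - (23/8)*R2:  [      0       0  -155/8  -243/8 ]
Row echelon form:
[ -3     1       0       5 ]
[  0  -8/3       5    23/3 ]
[  0     0  -155/8  -243/8 ]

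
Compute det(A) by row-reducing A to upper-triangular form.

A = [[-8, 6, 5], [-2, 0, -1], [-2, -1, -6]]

det(A) = -42

Forward elimination:
R2 <- R2 - (1/4)*R1:  [    0  -3/2  -9/4 ]
R3 <- R3 - (1/4)*R1:  [     0   -5/2  -29/4 ]
R3 <- R3 - (5/3)*R2:  [    0     0  -7/2 ]
Upper-triangular form:
[ -8     6     5 ]
[  0  -3/2  -9/4 ]
[  0     0  -7/2 ]
det(A) = (-1)^0 * (-8) * (-3/2) * (-7/2) = -42  (0 row swaps -> sign +1)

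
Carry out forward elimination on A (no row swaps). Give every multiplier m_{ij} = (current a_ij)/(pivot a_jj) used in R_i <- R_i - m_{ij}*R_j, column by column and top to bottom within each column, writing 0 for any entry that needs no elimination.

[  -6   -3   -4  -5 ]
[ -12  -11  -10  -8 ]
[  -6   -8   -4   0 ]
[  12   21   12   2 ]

Forward elimination:
R2 <- R2 - (2)*R1:  [  0  -5  -2   2 ]
R3 <- R3 - (1)*R1:  [  0  -5   0   5 ]
R4 <- R4 - (-2)*R1:  [  0  15   4  -8 ]
R3 <- R3 - (1)*R2:  [ 0  0  2  3 ]
R4 <- R4 - (-3)*R2:  [  0   0  -2  -2 ]
R4 <- R4 - (-1)*R3:  [ 0  0  0  1 ]
Multipliers (in order of application): m_{21} = 2, m_{31} = 1, m_{41} = -2, m_{32} = 1, m_{42} = -3, m_{43} = -1

multipliers: 2, 1, -2, 1, -3, -1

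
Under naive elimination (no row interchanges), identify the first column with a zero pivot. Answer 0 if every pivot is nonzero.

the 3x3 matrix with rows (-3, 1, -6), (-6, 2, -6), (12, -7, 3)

Naive forward elimination:
R2 <- R2 - (2)*R1:  [ 0  0  6 ]
R3 <- R3 - (-4)*R1:  [   0   -3  -21 ]
Matrix at this point:
[ -3   1   -6 ]
[  0   0    6 ]
[  0  -3  -21 ]
Pivot entry (2,2) is zero but row 3 has -3 in column 2 -> naive elimination stops; a row interchange (e.g. R2 <-> R3) would be required here.

first zero-pivot column = 2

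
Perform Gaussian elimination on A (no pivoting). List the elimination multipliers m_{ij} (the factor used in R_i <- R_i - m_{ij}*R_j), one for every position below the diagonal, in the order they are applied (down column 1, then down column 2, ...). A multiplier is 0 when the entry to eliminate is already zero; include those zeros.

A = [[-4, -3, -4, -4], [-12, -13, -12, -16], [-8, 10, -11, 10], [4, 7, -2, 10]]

Forward elimination:
R2 <- R2 - (3)*R1:  [  0  -4   0  -4 ]
R3 <- R3 - (2)*R1:  [  0  16  -3  18 ]
R4 <- R4 - (-1)*R1:  [  0   4  -6   6 ]
R3 <- R3 - (-4)*R2:  [  0   0  -3   2 ]
R4 <- R4 - (-1)*R2:  [  0   0  -6   2 ]
R4 <- R4 - (2)*R3:  [  0   0   0  -2 ]
Multipliers (in order of application): m_{21} = 3, m_{31} = 2, m_{41} = -1, m_{32} = -4, m_{42} = -1, m_{43} = 2

multipliers: 3, 2, -1, -4, -1, 2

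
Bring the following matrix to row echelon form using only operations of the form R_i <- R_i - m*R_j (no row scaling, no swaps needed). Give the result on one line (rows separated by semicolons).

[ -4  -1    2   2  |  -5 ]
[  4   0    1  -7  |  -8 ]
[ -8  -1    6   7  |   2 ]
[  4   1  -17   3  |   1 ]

Forward elimination:
R2 <- R2 - (-1)*R1:  [   0   -1    3   -5  -13 ]
R3 <- R3 - (2)*R1:  [  0   1   2   3  12 ]
R4 <- R4 - (-1)*R1:  [   0    0  -15    5   -4 ]
R3 <- R3 - (-1)*R2:  [  0   0   5  -2  -1 ]
R4 <- R4 - (-3)*R3:  [  0   0   0  -1  -7 ]
Row echelon form:
[ -4  -1  2   2  |   -5 ]
[  0  -1  3  -5  |  -13 ]
[  0   0  5  -2  |   -1 ]
[  0   0  0  -1  |   -7 ]

REF = [-4 -1 2 2 -5; 0 -1 3 -5 -13; 0 0 5 -2 -1; 0 0 0 -1 -7]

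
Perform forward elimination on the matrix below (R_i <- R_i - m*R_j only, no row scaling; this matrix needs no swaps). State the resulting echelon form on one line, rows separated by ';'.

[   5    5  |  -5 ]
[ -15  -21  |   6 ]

Forward elimination:
R2 <- R2 - (-3)*R1:  [  0  -6  -9 ]
Row echelon form:
[ 5   5  |  -5 ]
[ 0  -6  |  -9 ]

REF = [5 5 -5; 0 -6 -9]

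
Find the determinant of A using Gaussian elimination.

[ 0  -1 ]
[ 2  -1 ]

Forward elimination:
R1 <-> R2   (pivot in column 1 was zero)
[ 2  -1 ]
[ 0  -1 ]
Upper-triangular form:
[ 2  -1 ]
[ 0  -1 ]
det(A) = (-1)^1 * (2) * (-1) = 2  (1 row swap -> sign -1)

det(A) = 2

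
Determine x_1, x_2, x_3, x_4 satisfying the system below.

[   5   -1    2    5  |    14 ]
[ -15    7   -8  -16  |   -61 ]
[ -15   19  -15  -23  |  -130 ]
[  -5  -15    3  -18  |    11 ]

Forward elimination on [A|b]:
R2 <- R2 - (-3)*R1:  [   0    4   -2   -1  -19 ]
R3 <- R3 - (-3)*R1:  [   0   16   -9   -8  -88 ]
R4 <- R4 - (-1)*R1:  [   0  -16    5  -13   25 ]
R3 <- R3 - (4)*R2:  [   0    0   -1   -4  -12 ]
R4 <- R4 - (-4)*R2:  [   0    0   -3  -17  -51 ]
R4 <- R4 - (3)*R3:  [   0    0    0   -5  -15 ]
Row echelon form:
[ 5  -1   2   5  |   14 ]
[ 0   4  -2  -1  |  -19 ]
[ 0   0  -1  -4  |  -12 ]
[ 0   0   0  -5  |  -15 ]
Back-substitution:
x_4 = (-15) / -5 = 3
x_3 = (-12 - (-4)*(3)) / -1 = 0
x_2 = (-19 - (-2)*(0) - (-1)*(3)) / 4 = -4
x_1 = (14 - (-1)*(-4) - (2)*(0) - (5)*(3)) / 5 = -1

(-1, -4, 0, 3)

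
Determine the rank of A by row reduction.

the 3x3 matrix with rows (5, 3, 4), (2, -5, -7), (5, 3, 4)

Row reduction:
R2 <- R2 - (2/5)*R1:  [     0  -31/5  -43/5 ]
R3 <- R3 - (1)*R1:  [ 0  0  0 ]
Row echelon form:
[ 5      3      4 ]
[ 0  -31/5  -43/5 ]
[ 0      0      0 ]
Nonzero rows / pivot columns: 2

rank(A) = 2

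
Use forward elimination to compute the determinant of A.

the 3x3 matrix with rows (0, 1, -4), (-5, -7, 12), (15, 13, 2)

Forward elimination:
R1 <-> R2   (pivot in column 1 was zero)
[ -5  -7  12 ]
[  0   1  -4 ]
[ 15  13   2 ]
R3 <- R3 - (-3)*R1:  [  0  -8  38 ]
R3 <- R3 - (-8)*R2:  [ 0  0  6 ]
Upper-triangular form:
[ -5  -7  12 ]
[  0   1  -4 ]
[  0   0   6 ]
det(A) = (-1)^1 * (-5) * (1) * (6) = 30  (1 row swap -> sign -1)

det(A) = 30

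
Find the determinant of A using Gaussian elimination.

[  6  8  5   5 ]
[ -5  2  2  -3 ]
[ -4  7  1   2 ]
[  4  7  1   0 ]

Forward elimination:
R2 <- R2 - (-5/6)*R1:  [    0  26/3  37/6   7/6 ]
R3 <- R3 - (-2/3)*R1:  [    0  37/3  13/3  16/3 ]
R4 <- R4 - (2/3)*R1:  [     0    5/3   -7/3  -10/3 ]
R3 <- R3 - (37/26)*R2:  [       0        0  -231/52   191/52 ]
R4 <- R4 - (5/26)*R2:  [       0        0  -183/52  -185/52 ]
R4 <- R4 - (61/77)*R3:  [       0        0        0  -498/77 ]
Upper-triangular form:
[ 6     8        5        5 ]
[ 0  26/3     37/6      7/6 ]
[ 0     0  -231/52   191/52 ]
[ 0     0        0  -498/77 ]
det(A) = (-1)^0 * (6) * (26/3) * (-231/52) * (-498/77) = 1494  (0 row swaps -> sign +1)

det(A) = 1494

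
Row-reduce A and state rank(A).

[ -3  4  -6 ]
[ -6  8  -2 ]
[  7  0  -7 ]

rank(A) = 3

Row reduction:
R2 <- R2 - (2)*R1:  [  0   0  10 ]
R3 <- R3 - (-7/3)*R1:  [    0  28/3   -21 ]
R2 <-> R3   (pivot in column 2 was zero)
[ -3     4   -6 ]
[  0  28/3  -21 ]
[  0     0   10 ]
Row echelon form:
[ -3     4   -6 ]
[  0  28/3  -21 ]
[  0     0   10 ]
Nonzero rows / pivot columns: 3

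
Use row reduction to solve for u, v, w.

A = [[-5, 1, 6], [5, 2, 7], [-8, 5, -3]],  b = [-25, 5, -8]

Forward elimination on [A|b]:
R2 <- R2 - (-1)*R1:  [   0    3   13  -20 ]
R3 <- R3 - (8/5)*R1:  [     0   17/5  -63/5     32 ]
R3 <- R3 - (17/15)*R2:  [     0      0  -82/3  164/3 ]
Row echelon form:
[ -5  1      6  |    -25 ]
[  0  3     13  |    -20 ]
[  0  0  -82/3  |  164/3 ]
Back-substitution:
w = (164/3) / (-82/3) = -2
v = (-20 - (13)*(-2)) / 3 = 2
u = (-25 - (1)*(2) - (6)*(-2)) / -5 = 3

(3, 2, -2)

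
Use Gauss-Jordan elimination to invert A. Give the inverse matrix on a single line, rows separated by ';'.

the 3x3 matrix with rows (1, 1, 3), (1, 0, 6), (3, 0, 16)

Gauss-Jordan on [A | I]:
R2 <- R2 - (1)*R1:  [  0  -1   3  |  -1   1   0 ]
R3 <- R3 - (3)*R1:  [  0  -3   7  |  -3   0   1 ]
R2 <- (1/-1)*R2:  [  0   1  -3  |   1  -1   0 ]
R1 <- R1 - (1)*R2:  [ 1  0  6  |  0  1  0 ]
R3 <- R3 - (-3)*R2:  [  0   0  -2  |   0  -3   1 ]
R3 <- (1/-2)*R3:  [    0     0     1  |     0   3/2  -1/2 ]
R1 <- R1 - (6)*R3:  [  1   0   0  |   0  -8   3 ]
R2 <- R2 - (-3)*R3:  [    0     1     0  |     1   7/2  -3/2 ]
Right block of [I | A^{-1}] is the inverse:
[ 0   -8     3 ]
[ 1  7/2  -3/2 ]
[ 0  3/2  -1/2 ]

inverse = [0 -8 3; 1 7/2 -3/2; 0 3/2 -1/2]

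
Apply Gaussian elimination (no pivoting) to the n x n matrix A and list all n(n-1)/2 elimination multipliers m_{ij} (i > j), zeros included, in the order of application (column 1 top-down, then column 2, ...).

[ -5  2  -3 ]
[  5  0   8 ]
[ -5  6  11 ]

multipliers: -1, 1, 2

Forward elimination:
R2 <- R2 - (-1)*R1:  [ 0  2  5 ]
R3 <- R3 - (1)*R1:  [  0   4  14 ]
R3 <- R3 - (2)*R2:  [ 0  0  4 ]
Multipliers (in order of application): m_{21} = -1, m_{31} = 1, m_{32} = 2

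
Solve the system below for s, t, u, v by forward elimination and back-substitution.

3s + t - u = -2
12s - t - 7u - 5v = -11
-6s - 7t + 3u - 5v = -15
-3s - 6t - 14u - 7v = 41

(-2, 0, -4, 3)

Forward elimination on [A|b]:
R2 <- R2 - (4)*R1:  [  0  -5  -3  -5  -3 ]
R3 <- R3 - (-2)*R1:  [   0   -5    1   -5  -19 ]
R4 <- R4 - (-1)*R1:  [   0   -5  -15   -7   39 ]
R3 <- R3 - (1)*R2:  [   0    0    4    0  -16 ]
R4 <- R4 - (1)*R2:  [   0    0  -12   -2   42 ]
R4 <- R4 - (-3)*R3:  [  0   0   0  -2  -6 ]
Row echelon form:
[ 3   1  -1   0  |   -2 ]
[ 0  -5  -3  -5  |   -3 ]
[ 0   0   4   0  |  -16 ]
[ 0   0   0  -2  |   -6 ]
Back-substitution:
v = (-6) / -2 = 3
u = (-16) / 4 = -4
t = (-3 - (-3)*(-4) - (-5)*(3)) / -5 = 0
s = (-2 - (1)*(0) - (-1)*(-4)) / 3 = -2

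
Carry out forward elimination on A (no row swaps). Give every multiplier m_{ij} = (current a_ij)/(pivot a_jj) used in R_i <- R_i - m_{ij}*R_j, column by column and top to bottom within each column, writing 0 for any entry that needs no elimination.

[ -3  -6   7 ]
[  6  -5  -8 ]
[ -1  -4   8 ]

Forward elimination:
R2 <- R2 - (-2)*R1:  [   0  -17    6 ]
R3 <- R3 - (1/3)*R1:  [    0    -2  17/3 ]
R3 <- R3 - (2/17)*R2:  [      0       0  253/51 ]
Multipliers (in order of application): m_{21} = -2, m_{31} = 1/3, m_{32} = 2/17

multipliers: -2, 1/3, 2/17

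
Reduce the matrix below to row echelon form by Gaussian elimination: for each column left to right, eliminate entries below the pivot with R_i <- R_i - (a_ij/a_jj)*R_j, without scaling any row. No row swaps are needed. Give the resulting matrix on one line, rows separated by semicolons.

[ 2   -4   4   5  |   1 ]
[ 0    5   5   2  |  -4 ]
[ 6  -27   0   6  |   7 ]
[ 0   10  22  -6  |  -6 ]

Forward elimination:
R3 <- R3 - (3)*R1:  [   0  -15  -12   -9    4 ]
R3 <- R3 - (-3)*R2:  [  0   0   3  -3  -8 ]
R4 <- R4 - (2)*R2:  [   0    0   12  -10    2 ]
R4 <- R4 - (4)*R3:  [  0   0   0   2  34 ]
Row echelon form:
[ 2  -4  4   5  |   1 ]
[ 0   5  5   2  |  -4 ]
[ 0   0  3  -3  |  -8 ]
[ 0   0  0   2  |  34 ]

REF = [2 -4 4 5 1; 0 5 5 2 -4; 0 0 3 -3 -8; 0 0 0 2 34]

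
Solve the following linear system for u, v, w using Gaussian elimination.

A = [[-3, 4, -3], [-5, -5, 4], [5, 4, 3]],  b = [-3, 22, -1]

(-2, 0, 3)

Forward elimination on [A|b]:
R2 <- R2 - (5/3)*R1:  [     0  -35/3      9     27 ]
R3 <- R3 - (-5/3)*R1:  [    0  32/3    -2    -6 ]
R3 <- R3 - (-32/35)*R2:  [      0       0  218/35  654/35 ]
Row echelon form:
[ -3      4      -3  |      -3 ]
[  0  -35/3       9  |      27 ]
[  0      0  218/35  |  654/35 ]
Back-substitution:
w = (654/35) / (218/35) = 3
v = (27 - (9)*(3)) / (-35/3) = 0
u = (-3 - (4)*(0) - (-3)*(3)) / -3 = -2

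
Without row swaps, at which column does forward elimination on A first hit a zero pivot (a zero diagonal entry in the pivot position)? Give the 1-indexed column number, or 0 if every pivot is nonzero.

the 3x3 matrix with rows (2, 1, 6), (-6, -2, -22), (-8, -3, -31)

Naive forward elimination:
R2 <- R2 - (-3)*R1:  [  0   1  -4 ]
R3 <- R3 - (-4)*R1:  [  0   1  -7 ]
R3 <- R3 - (1)*R2:  [  0   0  -3 ]
All pivots nonzero; naive elimination completes without hitting a zero pivot.

first zero-pivot column = 0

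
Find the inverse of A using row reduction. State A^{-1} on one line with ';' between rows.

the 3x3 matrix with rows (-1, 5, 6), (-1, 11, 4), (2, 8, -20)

inverse = [-21 37/3 -23/6; -1 2/3 -1/6; -5/2 3/2 -1/2]

Gauss-Jordan on [A | I]:
R1 <- (1/-1)*R1:  [  1  -5  -6  |  -1   0   0 ]
R2 <- R2 - (-1)*R1:  [  0   6  -2  |  -1   1   0 ]
R3 <- R3 - (2)*R1:  [  0  18  -8  |   2   0   1 ]
R2 <- (1/6)*R2:  [    0     1  -1/3  |  -1/6   1/6     0 ]
R1 <- R1 - (-5)*R2:  [     1      0  -23/3  |  -11/6    5/6      0 ]
R3 <- R3 - (18)*R2:  [  0   0  -2  |   5  -3   1 ]
R3 <- (1/-2)*R3:  [    0     0     1  |  -5/2   3/2  -1/2 ]
R1 <- R1 - (-23/3)*R3:  [     1      0      0  |    -21   37/3  -23/6 ]
R2 <- R2 - (-1/3)*R3:  [    0     1     0  |    -1   2/3  -1/6 ]
Right block of [I | A^{-1}] is the inverse:
[  -21  37/3  -23/6 ]
[   -1   2/3   -1/6 ]
[ -5/2   3/2   -1/2 ]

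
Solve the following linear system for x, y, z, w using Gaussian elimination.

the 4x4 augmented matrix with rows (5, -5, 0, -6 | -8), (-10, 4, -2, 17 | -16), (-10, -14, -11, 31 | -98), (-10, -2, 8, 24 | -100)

(1, 5, -4, -2)

Forward elimination on [A|b]:
R2 <- R2 - (-2)*R1:  [   0   -6   -2    5  -32 ]
R3 <- R3 - (-2)*R1:  [    0   -24   -11    19  -114 ]
R4 <- R4 - (-2)*R1:  [    0   -12     8    12  -116 ]
R3 <- R3 - (4)*R2:  [  0   0  -3  -1  14 ]
R4 <- R4 - (2)*R2:  [   0    0   12    2  -52 ]
R4 <- R4 - (-4)*R3:  [  0   0   0  -2   4 ]
Row echelon form:
[ 5  -5   0  -6  |   -8 ]
[ 0  -6  -2   5  |  -32 ]
[ 0   0  -3  -1  |   14 ]
[ 0   0   0  -2  |    4 ]
Back-substitution:
w = (4) / -2 = -2
z = (14 - (-1)*(-2)) / -3 = -4
y = (-32 - (-2)*(-4) - (5)*(-2)) / -6 = 5
x = (-8 - (-5)*(5) - (-6)*(-2)) / 5 = 1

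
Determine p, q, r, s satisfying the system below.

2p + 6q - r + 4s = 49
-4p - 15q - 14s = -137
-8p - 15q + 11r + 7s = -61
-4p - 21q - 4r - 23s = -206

Forward elimination on [A|b]:
R2 <- R2 - (-2)*R1:  [   0   -3   -2   -6  -39 ]
R3 <- R3 - (-4)*R1:  [   0    9    7   23  135 ]
R4 <- R4 - (-2)*R1:  [    0    -9    -6   -15  -108 ]
R3 <- R3 - (-3)*R2:  [  0   0   1   5  18 ]
R4 <- R4 - (3)*R2:  [ 0  0  0  3  9 ]
Row echelon form:
[ 2   6  -1   4  |   49 ]
[ 0  -3  -2  -6  |  -39 ]
[ 0   0   1   5  |   18 ]
[ 0   0   0   3  |    9 ]
Back-substitution:
s = (9) / 3 = 3
r = (18 - (5)*(3)) / 1 = 3
q = (-39 - (-2)*(3) - (-6)*(3)) / -3 = 5
p = (49 - (6)*(5) - (-1)*(3) - (4)*(3)) / 2 = 5

(5, 5, 3, 3)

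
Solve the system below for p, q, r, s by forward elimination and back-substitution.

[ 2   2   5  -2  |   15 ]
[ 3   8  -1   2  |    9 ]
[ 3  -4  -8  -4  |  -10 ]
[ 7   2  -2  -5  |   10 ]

(-2, 3, 1, -4)

Forward elimination on [A|b]:
R2 <- R2 - (3/2)*R1:  [     0      5  -17/2      5  -27/2 ]
R3 <- R3 - (3/2)*R1:  [     0     -7  -31/2     -1  -65/2 ]
R4 <- R4 - (7/2)*R1:  [     0     -5  -39/2      2  -85/2 ]
R3 <- R3 - (-7/5)*R2:  [      0       0  -137/5       6  -257/5 ]
R4 <- R4 - (-1)*R2:  [   0    0  -28    7  -56 ]
R4 <- R4 - (140/137)*R3:  [        0         0         0   119/137  -476/137 ]
Row echelon form:
[ 2  2       5       -2  |        15 ]
[ 0  5   -17/2        5  |     -27/2 ]
[ 0  0  -137/5        6  |    -257/5 ]
[ 0  0       0  119/137  |  -476/137 ]
Back-substitution:
s = (-476/137) / (119/137) = -4
r = (-257/5 - (6)*(-4)) / (-137/5) = 1
q = (-27/2 - (-17/2)*(1) - (5)*(-4)) / 5 = 3
p = (15 - (2)*(3) - (5)*(1) - (-2)*(-4)) / 2 = -2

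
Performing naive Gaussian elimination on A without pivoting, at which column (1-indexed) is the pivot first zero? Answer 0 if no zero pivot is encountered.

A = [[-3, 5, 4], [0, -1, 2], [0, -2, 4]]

first zero-pivot column = 3

Naive forward elimination:
R3 <- R3 - (2)*R2:  [ 0  0  0 ]
Matrix at this point:
[ -3   5  4 ]
[  0  -1  2 ]
[  0   0  0 ]
Pivot entry (3,3) in the last row is zero and there are no rows below to swap with -> zero pivot in column 3 (A is singular).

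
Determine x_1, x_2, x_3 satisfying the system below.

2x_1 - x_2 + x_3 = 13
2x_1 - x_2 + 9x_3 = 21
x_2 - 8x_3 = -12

(4, -4, 1)

Forward elimination on [A|b]:
R2 <- R2 - (1)*R1:  [ 0  0  8  8 ]
R2 <-> R3   (pivot in column 2 was zero)
[ 2  -1   1   13 ]
[ 0   1  -8  -12 ]
[ 0   0   8    8 ]
Row echelon form:
[ 2  -1   1  |   13 ]
[ 0   1  -8  |  -12 ]
[ 0   0   8  |    8 ]
Back-substitution:
x_3 = (8) / 8 = 1
x_2 = (-12 - (-8)*(1)) / 1 = -4
x_1 = (13 - (-1)*(-4) - (1)*(1)) / 2 = 4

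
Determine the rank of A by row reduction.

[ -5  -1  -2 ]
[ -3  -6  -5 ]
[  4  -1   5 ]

rank(A) = 3

Row reduction:
R2 <- R2 - (3/5)*R1:  [     0  -27/5  -19/5 ]
R3 <- R3 - (-4/5)*R1:  [    0  -9/5  17/5 ]
R3 <- R3 - (1/3)*R2:  [    0     0  14/3 ]
Row echelon form:
[ -5     -1     -2 ]
[  0  -27/5  -19/5 ]
[  0      0   14/3 ]
Nonzero rows / pivot columns: 3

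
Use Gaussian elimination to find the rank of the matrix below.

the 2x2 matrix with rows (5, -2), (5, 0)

Row reduction:
R2 <- R2 - (1)*R1:  [ 0  2 ]
Row echelon form:
[ 5  -2 ]
[ 0   2 ]
Nonzero rows / pivot columns: 2

rank(A) = 2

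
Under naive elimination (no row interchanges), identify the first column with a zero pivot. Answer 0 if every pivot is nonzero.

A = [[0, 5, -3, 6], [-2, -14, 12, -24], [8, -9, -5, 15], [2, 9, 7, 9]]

Naive forward elimination:
Pivot entry (1,1) is zero but row 2 has -2 in column 1 -> naive elimination stops; a row interchange (e.g. R1 <-> R2) would be required here.

first zero-pivot column = 1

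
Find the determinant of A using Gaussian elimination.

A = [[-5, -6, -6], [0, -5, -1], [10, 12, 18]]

det(A) = 150

Forward elimination:
R3 <- R3 - (-2)*R1:  [ 0  0  6 ]
Upper-triangular form:
[ -5  -6  -6 ]
[  0  -5  -1 ]
[  0   0   6 ]
det(A) = (-1)^0 * (-5) * (-5) * (6) = 150  (0 row swaps -> sign +1)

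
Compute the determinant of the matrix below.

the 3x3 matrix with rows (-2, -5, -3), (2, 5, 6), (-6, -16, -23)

det(A) = -6

Forward elimination:
R2 <- R2 - (-1)*R1:  [ 0  0  3 ]
R3 <- R3 - (3)*R1:  [   0   -1  -14 ]
R2 <-> R3   (pivot in column 2 was zero)
[ -2  -5   -3 ]
[  0  -1  -14 ]
[  0   0    3 ]
Upper-triangular form:
[ -2  -5   -3 ]
[  0  -1  -14 ]
[  0   0    3 ]
det(A) = (-1)^1 * (-2) * (-1) * (3) = -6  (1 row swap -> sign -1)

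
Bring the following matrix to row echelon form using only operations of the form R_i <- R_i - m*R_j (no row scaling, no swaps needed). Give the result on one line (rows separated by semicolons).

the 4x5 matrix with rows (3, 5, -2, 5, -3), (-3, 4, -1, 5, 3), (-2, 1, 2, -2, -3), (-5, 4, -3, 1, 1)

REF = [3 5 -2 5 -3; 0 9 -3 10 0; 0 0 19/9 -94/27 -5; 0 0 0 -458/57 -176/19]

Forward elimination:
R2 <- R2 - (-1)*R1:  [  0   9  -3  10   0 ]
R3 <- R3 - (-2/3)*R1:  [    0  13/3   2/3   4/3    -5 ]
R4 <- R4 - (-5/3)*R1:  [     0   37/3  -19/3   28/3     -4 ]
R3 <- R3 - (13/27)*R2:  [      0       0    19/9  -94/27      -5 ]
R4 <- R4 - (37/27)*R2:  [       0        0    -20/9  -118/27       -4 ]
R4 <- R4 - (-20/19)*R3:  [       0        0        0  -458/57  -176/19 ]
Row echelon form:
[ 3  5    -2        5       -3 ]
[ 0  9    -3       10        0 ]
[ 0  0  19/9   -94/27       -5 ]
[ 0  0     0  -458/57  -176/19 ]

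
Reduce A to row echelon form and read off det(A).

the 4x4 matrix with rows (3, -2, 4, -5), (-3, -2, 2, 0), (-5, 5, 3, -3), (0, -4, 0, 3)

det(A) = -202

Forward elimination:
R2 <- R2 - (-1)*R1:  [  0  -4   6  -5 ]
R3 <- R3 - (-5/3)*R1:  [     0    5/3   29/3  -34/3 ]
R3 <- R3 - (-5/12)*R2:  [       0        0     73/6  -161/12 ]
R4 <- R4 - (1)*R2:  [  0   0  -6   8 ]
R4 <- R4 - (-36/73)*R3:  [      0       0       0  101/73 ]
Upper-triangular form:
[ 3  -2     4       -5 ]
[ 0  -4     6       -5 ]
[ 0   0  73/6  -161/12 ]
[ 0   0     0   101/73 ]
det(A) = (-1)^0 * (3) * (-4) * (73/6) * (101/73) = -202  (0 row swaps -> sign +1)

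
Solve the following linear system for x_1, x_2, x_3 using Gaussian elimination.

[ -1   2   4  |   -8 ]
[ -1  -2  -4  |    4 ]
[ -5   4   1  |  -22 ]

(2, -3, 0)

Forward elimination on [A|b]:
R2 <- R2 - (1)*R1:  [  0  -4  -8  12 ]
R3 <- R3 - (5)*R1:  [   0   -6  -19   18 ]
R3 <- R3 - (3/2)*R2:  [  0   0  -7   0 ]
Row echelon form:
[ -1   2   4  |  -8 ]
[  0  -4  -8  |  12 ]
[  0   0  -7  |   0 ]
Back-substitution:
x_3 = (0) / -7 = 0
x_2 = (12 - (-8)*(0)) / -4 = -3
x_1 = (-8 - (2)*(-3) - (4)*(0)) / -1 = 2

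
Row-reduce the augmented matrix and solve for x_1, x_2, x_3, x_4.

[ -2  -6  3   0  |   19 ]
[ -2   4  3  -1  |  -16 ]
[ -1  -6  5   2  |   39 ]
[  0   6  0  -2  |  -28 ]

Forward elimination on [A|b]:
R2 <- R2 - (1)*R1:  [   0   10    0   -1  -35 ]
R3 <- R3 - (1/2)*R1:  [    0    -3   7/2     2  59/2 ]
R3 <- R3 - (-3/10)*R2:  [     0      0    7/2  17/10     19 ]
R4 <- R4 - (3/5)*R2:  [    0     0     0  -7/5    -7 ]
Row echelon form:
[ -2  -6    3      0  |   19 ]
[  0  10    0     -1  |  -35 ]
[  0   0  7/2  17/10  |   19 ]
[  0   0    0   -7/5  |   -7 ]
Back-substitution:
x_4 = (-7) / (-7/5) = 5
x_3 = (19 - (17/10)*(5)) / (7/2) = 3
x_2 = (-35 - (-1)*(5)) / 10 = -3
x_1 = (19 - (-6)*(-3) - (3)*(3)) / -2 = 4

(4, -3, 3, 5)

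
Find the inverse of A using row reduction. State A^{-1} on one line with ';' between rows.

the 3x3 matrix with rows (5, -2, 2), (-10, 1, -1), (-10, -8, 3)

inverse = [-1/15 -2/15 0; 8/15 7/15 -1/5; 6/5 4/5 -1/5]

Gauss-Jordan on [A | I]:
R1 <- (1/5)*R1:  [    1  -2/5   2/5  |   1/5     0     0 ]
R2 <- R2 - (-10)*R1:  [  0  -3   3  |   2   1   0 ]
R3 <- R3 - (-10)*R1:  [   0  -12    7  |    2    0    1 ]
R2 <- (1/-3)*R2:  [    0     1    -1  |  -2/3  -1/3     0 ]
R1 <- R1 - (-2/5)*R2:  [     1      0      0  |  -1/15  -2/15      0 ]
R3 <- R3 - (-12)*R2:  [  0   0  -5  |  -6  -4   1 ]
R3 <- (1/-5)*R3:  [    0     0     1  |   6/5   4/5  -1/5 ]
R2 <- R2 - (-1)*R3:  [    0     1     0  |  8/15  7/15  -1/5 ]
Right block of [I | A^{-1}] is the inverse:
[ -1/15  -2/15     0 ]
[  8/15   7/15  -1/5 ]
[   6/5    4/5  -1/5 ]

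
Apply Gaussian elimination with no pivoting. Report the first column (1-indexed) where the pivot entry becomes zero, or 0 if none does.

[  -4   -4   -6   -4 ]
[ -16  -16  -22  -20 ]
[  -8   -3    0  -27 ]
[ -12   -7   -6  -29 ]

first zero-pivot column = 2

Naive forward elimination:
R2 <- R2 - (4)*R1:  [  0   0   2  -4 ]
R3 <- R3 - (2)*R1:  [   0    5   12  -19 ]
R4 <- R4 - (3)*R1:  [   0    5   12  -17 ]
Matrix at this point:
[ -4  -4  -6   -4 ]
[  0   0   2   -4 ]
[  0   5  12  -19 ]
[  0   5  12  -17 ]
Pivot entry (2,2) is zero but row 3 has 5 in column 2 -> naive elimination stops; a row interchange (e.g. R2 <-> R3) would be required here.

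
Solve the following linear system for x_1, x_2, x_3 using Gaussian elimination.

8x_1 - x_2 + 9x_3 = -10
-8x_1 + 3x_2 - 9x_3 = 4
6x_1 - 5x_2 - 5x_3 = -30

(-5, -3, 3)

Forward elimination on [A|b]:
R2 <- R2 - (-1)*R1:  [  0   2   0  -6 ]
R3 <- R3 - (3/4)*R1:  [     0  -17/4  -47/4  -45/2 ]
R3 <- R3 - (-17/8)*R2:  [      0       0   -47/4  -141/4 ]
Row echelon form:
[ 8  -1      9  |     -10 ]
[ 0   2      0  |      -6 ]
[ 0   0  -47/4  |  -141/4 ]
Back-substitution:
x_3 = (-141/4) / (-47/4) = 3
x_2 = (-6) / 2 = -3
x_1 = (-10 - (-1)*(-3) - (9)*(3)) / 8 = -5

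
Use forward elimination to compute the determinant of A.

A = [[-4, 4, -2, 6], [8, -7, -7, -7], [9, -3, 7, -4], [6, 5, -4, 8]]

Forward elimination:
R2 <- R2 - (-2)*R1:  [   0    1  -11    5 ]
R3 <- R3 - (-9/4)*R1:  [    0     6   5/2  19/2 ]
R4 <- R4 - (-3/2)*R1:  [  0  11  -7  17 ]
R3 <- R3 - (6)*R2:  [     0      0  137/2  -41/2 ]
R4 <- R4 - (11)*R2:  [   0    0  114  -38 ]
R4 <- R4 - (228/137)*R3:  [        0         0         0  -532/137 ]
Upper-triangular form:
[ -4  4     -2         6 ]
[  0  1    -11         5 ]
[  0  0  137/2     -41/2 ]
[  0  0      0  -532/137 ]
det(A) = (-1)^0 * (-4) * (1) * (137/2) * (-532/137) = 1064  (0 row swaps -> sign +1)

det(A) = 1064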